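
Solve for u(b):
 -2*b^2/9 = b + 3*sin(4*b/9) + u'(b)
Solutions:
 u(b) = C1 - 2*b^3/27 - b^2/2 + 27*cos(4*b/9)/4


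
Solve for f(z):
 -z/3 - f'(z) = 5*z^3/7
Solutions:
 f(z) = C1 - 5*z^4/28 - z^2/6


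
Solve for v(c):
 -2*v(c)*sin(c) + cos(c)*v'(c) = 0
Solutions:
 v(c) = C1/cos(c)^2


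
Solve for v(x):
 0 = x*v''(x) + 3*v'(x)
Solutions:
 v(x) = C1 + C2/x^2


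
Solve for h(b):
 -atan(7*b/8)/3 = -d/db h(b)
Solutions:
 h(b) = C1 + b*atan(7*b/8)/3 - 4*log(49*b^2 + 64)/21


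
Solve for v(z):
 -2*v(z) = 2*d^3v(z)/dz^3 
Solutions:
 v(z) = C3*exp(-z) + (C1*sin(sqrt(3)*z/2) + C2*cos(sqrt(3)*z/2))*exp(z/2)


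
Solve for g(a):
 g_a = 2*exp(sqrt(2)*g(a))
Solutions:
 g(a) = sqrt(2)*(2*log(-1/(C1 + 2*a)) - log(2))/4


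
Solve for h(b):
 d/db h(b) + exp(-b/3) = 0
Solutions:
 h(b) = C1 + 3*exp(-b/3)


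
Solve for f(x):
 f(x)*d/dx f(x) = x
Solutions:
 f(x) = -sqrt(C1 + x^2)
 f(x) = sqrt(C1 + x^2)


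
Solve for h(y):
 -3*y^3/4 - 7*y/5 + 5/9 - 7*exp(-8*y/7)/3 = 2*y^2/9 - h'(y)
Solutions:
 h(y) = C1 + 3*y^4/16 + 2*y^3/27 + 7*y^2/10 - 5*y/9 - 49*exp(-8*y/7)/24


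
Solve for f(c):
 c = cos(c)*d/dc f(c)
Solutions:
 f(c) = C1 + Integral(c/cos(c), c)


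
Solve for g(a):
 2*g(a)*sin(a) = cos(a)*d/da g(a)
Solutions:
 g(a) = C1/cos(a)^2


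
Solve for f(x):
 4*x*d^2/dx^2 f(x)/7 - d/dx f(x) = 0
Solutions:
 f(x) = C1 + C2*x^(11/4)


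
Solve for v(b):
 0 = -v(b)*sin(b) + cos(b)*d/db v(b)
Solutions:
 v(b) = C1/cos(b)


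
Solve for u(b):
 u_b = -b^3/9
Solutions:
 u(b) = C1 - b^4/36


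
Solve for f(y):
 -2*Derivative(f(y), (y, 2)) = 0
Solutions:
 f(y) = C1 + C2*y


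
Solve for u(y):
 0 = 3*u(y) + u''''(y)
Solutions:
 u(y) = (C1*sin(sqrt(2)*3^(1/4)*y/2) + C2*cos(sqrt(2)*3^(1/4)*y/2))*exp(-sqrt(2)*3^(1/4)*y/2) + (C3*sin(sqrt(2)*3^(1/4)*y/2) + C4*cos(sqrt(2)*3^(1/4)*y/2))*exp(sqrt(2)*3^(1/4)*y/2)


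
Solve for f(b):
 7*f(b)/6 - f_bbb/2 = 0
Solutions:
 f(b) = C3*exp(3^(2/3)*7^(1/3)*b/3) + (C1*sin(3^(1/6)*7^(1/3)*b/2) + C2*cos(3^(1/6)*7^(1/3)*b/2))*exp(-3^(2/3)*7^(1/3)*b/6)


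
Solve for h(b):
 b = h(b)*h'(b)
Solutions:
 h(b) = -sqrt(C1 + b^2)
 h(b) = sqrt(C1 + b^2)


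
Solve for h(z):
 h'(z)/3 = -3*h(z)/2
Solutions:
 h(z) = C1*exp(-9*z/2)


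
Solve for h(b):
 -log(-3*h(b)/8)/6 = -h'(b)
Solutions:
 -6*Integral(1/(log(-_y) - 3*log(2) + log(3)), (_y, h(b))) = C1 - b


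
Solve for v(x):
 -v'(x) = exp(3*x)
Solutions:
 v(x) = C1 - exp(3*x)/3


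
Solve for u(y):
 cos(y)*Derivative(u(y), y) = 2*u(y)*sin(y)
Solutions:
 u(y) = C1/cos(y)^2


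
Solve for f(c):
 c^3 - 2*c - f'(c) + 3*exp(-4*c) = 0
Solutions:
 f(c) = C1 + c^4/4 - c^2 - 3*exp(-4*c)/4


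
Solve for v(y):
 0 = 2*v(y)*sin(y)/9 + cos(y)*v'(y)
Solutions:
 v(y) = C1*cos(y)^(2/9)


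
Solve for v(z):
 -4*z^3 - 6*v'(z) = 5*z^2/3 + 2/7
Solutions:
 v(z) = C1 - z^4/6 - 5*z^3/54 - z/21


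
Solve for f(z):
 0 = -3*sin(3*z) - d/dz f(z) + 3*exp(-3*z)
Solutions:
 f(z) = C1 + cos(3*z) - exp(-3*z)


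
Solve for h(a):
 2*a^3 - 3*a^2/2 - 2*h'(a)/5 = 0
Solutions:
 h(a) = C1 + 5*a^4/4 - 5*a^3/4


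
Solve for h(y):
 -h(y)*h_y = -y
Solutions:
 h(y) = -sqrt(C1 + y^2)
 h(y) = sqrt(C1 + y^2)


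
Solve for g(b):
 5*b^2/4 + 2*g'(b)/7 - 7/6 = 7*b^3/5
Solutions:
 g(b) = C1 + 49*b^4/40 - 35*b^3/24 + 49*b/12


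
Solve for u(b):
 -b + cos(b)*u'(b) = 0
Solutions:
 u(b) = C1 + Integral(b/cos(b), b)


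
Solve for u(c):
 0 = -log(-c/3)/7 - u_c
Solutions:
 u(c) = C1 - c*log(-c)/7 + c*(1 + log(3))/7


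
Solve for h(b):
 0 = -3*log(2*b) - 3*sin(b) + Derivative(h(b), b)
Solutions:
 h(b) = C1 + 3*b*log(b) - 3*b + 3*b*log(2) - 3*cos(b)


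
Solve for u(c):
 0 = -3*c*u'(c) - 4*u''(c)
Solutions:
 u(c) = C1 + C2*erf(sqrt(6)*c/4)


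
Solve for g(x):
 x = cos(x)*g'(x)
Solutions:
 g(x) = C1 + Integral(x/cos(x), x)


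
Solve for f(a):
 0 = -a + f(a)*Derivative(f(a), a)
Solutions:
 f(a) = -sqrt(C1 + a^2)
 f(a) = sqrt(C1 + a^2)


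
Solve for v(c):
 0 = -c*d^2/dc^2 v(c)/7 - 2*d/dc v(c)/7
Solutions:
 v(c) = C1 + C2/c


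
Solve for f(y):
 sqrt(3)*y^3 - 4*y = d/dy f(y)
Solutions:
 f(y) = C1 + sqrt(3)*y^4/4 - 2*y^2


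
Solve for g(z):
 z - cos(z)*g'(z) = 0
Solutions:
 g(z) = C1 + Integral(z/cos(z), z)


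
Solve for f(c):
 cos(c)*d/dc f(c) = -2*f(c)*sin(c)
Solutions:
 f(c) = C1*cos(c)^2


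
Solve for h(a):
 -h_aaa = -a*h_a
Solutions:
 h(a) = C1 + Integral(C2*airyai(a) + C3*airybi(a), a)


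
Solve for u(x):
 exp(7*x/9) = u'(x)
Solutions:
 u(x) = C1 + 9*exp(7*x/9)/7


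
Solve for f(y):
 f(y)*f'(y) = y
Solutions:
 f(y) = -sqrt(C1 + y^2)
 f(y) = sqrt(C1 + y^2)


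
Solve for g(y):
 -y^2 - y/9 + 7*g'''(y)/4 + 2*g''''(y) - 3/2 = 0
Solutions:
 g(y) = C1 + C2*y + C3*y^2 + C4*exp(-7*y/8) + y^5/105 - 137*y^4/2646 + 3515*y^3/9261


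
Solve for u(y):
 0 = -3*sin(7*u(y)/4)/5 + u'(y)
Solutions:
 -3*y/5 + 2*log(cos(7*u(y)/4) - 1)/7 - 2*log(cos(7*u(y)/4) + 1)/7 = C1


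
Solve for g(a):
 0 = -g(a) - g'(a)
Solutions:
 g(a) = C1*exp(-a)


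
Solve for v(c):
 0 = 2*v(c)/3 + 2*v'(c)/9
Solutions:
 v(c) = C1*exp(-3*c)


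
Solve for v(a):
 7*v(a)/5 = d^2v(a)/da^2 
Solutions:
 v(a) = C1*exp(-sqrt(35)*a/5) + C2*exp(sqrt(35)*a/5)


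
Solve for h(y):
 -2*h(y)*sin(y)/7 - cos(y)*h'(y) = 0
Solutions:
 h(y) = C1*cos(y)^(2/7)


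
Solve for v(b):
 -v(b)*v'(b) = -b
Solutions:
 v(b) = -sqrt(C1 + b^2)
 v(b) = sqrt(C1 + b^2)


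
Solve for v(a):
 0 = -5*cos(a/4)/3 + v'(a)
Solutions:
 v(a) = C1 + 20*sin(a/4)/3


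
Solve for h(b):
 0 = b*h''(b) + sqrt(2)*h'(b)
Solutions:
 h(b) = C1 + C2*b^(1 - sqrt(2))


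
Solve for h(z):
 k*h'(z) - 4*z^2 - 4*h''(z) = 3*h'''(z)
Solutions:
 h(z) = C1 + C2*exp(z*(sqrt(3*k + 4) - 2)/3) + C3*exp(-z*(sqrt(3*k + 4) + 2)/3) + 4*z^3/(3*k) + 16*z^2/k^2 + 24*z/k^2 + 128*z/k^3


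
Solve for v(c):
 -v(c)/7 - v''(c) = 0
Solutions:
 v(c) = C1*sin(sqrt(7)*c/7) + C2*cos(sqrt(7)*c/7)


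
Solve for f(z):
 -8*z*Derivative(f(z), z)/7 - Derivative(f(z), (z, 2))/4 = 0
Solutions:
 f(z) = C1 + C2*erf(4*sqrt(7)*z/7)


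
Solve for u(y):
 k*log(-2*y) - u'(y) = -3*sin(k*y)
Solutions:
 u(y) = C1 + k*y*(log(-y) - 1) + k*y*log(2) + 3*Piecewise((-cos(k*y)/k, Ne(k, 0)), (0, True))


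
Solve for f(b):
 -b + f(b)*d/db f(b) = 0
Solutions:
 f(b) = -sqrt(C1 + b^2)
 f(b) = sqrt(C1 + b^2)


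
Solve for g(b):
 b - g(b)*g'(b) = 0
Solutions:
 g(b) = -sqrt(C1 + b^2)
 g(b) = sqrt(C1 + b^2)


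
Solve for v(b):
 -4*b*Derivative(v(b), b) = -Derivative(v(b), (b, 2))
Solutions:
 v(b) = C1 + C2*erfi(sqrt(2)*b)


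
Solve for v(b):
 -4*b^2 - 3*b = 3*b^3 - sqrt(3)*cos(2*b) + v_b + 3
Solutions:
 v(b) = C1 - 3*b^4/4 - 4*b^3/3 - 3*b^2/2 - 3*b + sqrt(3)*sin(2*b)/2


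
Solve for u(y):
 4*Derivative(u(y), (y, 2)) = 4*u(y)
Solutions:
 u(y) = C1*exp(-y) + C2*exp(y)


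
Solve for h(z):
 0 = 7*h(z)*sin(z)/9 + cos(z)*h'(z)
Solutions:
 h(z) = C1*cos(z)^(7/9)


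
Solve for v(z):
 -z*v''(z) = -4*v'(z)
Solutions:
 v(z) = C1 + C2*z^5


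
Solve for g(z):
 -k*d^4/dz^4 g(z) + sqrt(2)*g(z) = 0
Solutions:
 g(z) = C1*exp(-2^(1/8)*z*(1/k)^(1/4)) + C2*exp(2^(1/8)*z*(1/k)^(1/4)) + C3*exp(-2^(1/8)*I*z*(1/k)^(1/4)) + C4*exp(2^(1/8)*I*z*(1/k)^(1/4))


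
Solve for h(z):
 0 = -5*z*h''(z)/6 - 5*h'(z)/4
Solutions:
 h(z) = C1 + C2/sqrt(z)


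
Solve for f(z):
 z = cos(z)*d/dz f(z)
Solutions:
 f(z) = C1 + Integral(z/cos(z), z)


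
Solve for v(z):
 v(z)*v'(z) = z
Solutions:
 v(z) = -sqrt(C1 + z^2)
 v(z) = sqrt(C1 + z^2)


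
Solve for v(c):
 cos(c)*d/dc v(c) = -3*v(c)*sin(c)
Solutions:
 v(c) = C1*cos(c)^3


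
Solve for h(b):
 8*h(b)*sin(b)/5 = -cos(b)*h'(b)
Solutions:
 h(b) = C1*cos(b)^(8/5)


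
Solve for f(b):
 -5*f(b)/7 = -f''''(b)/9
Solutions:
 f(b) = C1*exp(-sqrt(3)*5^(1/4)*7^(3/4)*b/7) + C2*exp(sqrt(3)*5^(1/4)*7^(3/4)*b/7) + C3*sin(sqrt(3)*5^(1/4)*7^(3/4)*b/7) + C4*cos(sqrt(3)*5^(1/4)*7^(3/4)*b/7)


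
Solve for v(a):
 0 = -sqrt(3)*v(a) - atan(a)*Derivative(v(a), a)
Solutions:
 v(a) = C1*exp(-sqrt(3)*Integral(1/atan(a), a))


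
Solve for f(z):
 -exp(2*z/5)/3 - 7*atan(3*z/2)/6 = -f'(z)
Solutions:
 f(z) = C1 + 7*z*atan(3*z/2)/6 + 5*exp(2*z/5)/6 - 7*log(9*z^2 + 4)/18


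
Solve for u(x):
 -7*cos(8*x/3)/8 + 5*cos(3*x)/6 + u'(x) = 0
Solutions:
 u(x) = C1 + 21*sin(8*x/3)/64 - 5*sin(3*x)/18


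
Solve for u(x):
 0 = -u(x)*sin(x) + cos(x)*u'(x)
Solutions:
 u(x) = C1/cos(x)


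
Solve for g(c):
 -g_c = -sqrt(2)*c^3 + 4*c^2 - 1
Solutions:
 g(c) = C1 + sqrt(2)*c^4/4 - 4*c^3/3 + c


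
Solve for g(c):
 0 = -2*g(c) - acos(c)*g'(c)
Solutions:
 g(c) = C1*exp(-2*Integral(1/acos(c), c))


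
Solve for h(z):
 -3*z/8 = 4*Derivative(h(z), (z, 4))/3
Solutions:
 h(z) = C1 + C2*z + C3*z^2 + C4*z^3 - 3*z^5/1280


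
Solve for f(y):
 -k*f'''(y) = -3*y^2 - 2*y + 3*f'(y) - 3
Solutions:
 f(y) = C1 + C2*exp(-sqrt(3)*y*sqrt(-1/k)) + C3*exp(sqrt(3)*y*sqrt(-1/k)) - 2*k*y/3 + y^3/3 + y^2/3 + y


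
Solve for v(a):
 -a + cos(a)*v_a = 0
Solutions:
 v(a) = C1 + Integral(a/cos(a), a)


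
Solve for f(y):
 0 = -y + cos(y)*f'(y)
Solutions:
 f(y) = C1 + Integral(y/cos(y), y)


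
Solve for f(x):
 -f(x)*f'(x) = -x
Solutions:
 f(x) = -sqrt(C1 + x^2)
 f(x) = sqrt(C1 + x^2)


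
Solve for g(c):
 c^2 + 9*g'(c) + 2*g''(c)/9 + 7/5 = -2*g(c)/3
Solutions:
 g(c) = C1*exp(c*(-81 + sqrt(6513))/4) + C2*exp(-c*(sqrt(6513) + 81)/4) - 3*c^2/2 + 81*c/2 - 10957/20


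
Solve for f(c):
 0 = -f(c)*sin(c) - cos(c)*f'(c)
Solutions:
 f(c) = C1*cos(c)


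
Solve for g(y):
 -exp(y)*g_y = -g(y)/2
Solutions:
 g(y) = C1*exp(-exp(-y)/2)


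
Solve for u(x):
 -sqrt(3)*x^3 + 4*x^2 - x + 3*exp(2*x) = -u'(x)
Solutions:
 u(x) = C1 + sqrt(3)*x^4/4 - 4*x^3/3 + x^2/2 - 3*exp(2*x)/2


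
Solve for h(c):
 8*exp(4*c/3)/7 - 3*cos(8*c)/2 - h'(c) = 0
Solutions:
 h(c) = C1 + 6*exp(4*c/3)/7 - 3*sin(8*c)/16


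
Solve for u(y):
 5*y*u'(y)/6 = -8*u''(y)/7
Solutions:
 u(y) = C1 + C2*erf(sqrt(210)*y/24)


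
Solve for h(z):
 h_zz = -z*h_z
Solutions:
 h(z) = C1 + C2*erf(sqrt(2)*z/2)


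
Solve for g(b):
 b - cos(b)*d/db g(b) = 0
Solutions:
 g(b) = C1 + Integral(b/cos(b), b)


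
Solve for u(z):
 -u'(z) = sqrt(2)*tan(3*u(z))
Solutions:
 u(z) = -asin(C1*exp(-3*sqrt(2)*z))/3 + pi/3
 u(z) = asin(C1*exp(-3*sqrt(2)*z))/3


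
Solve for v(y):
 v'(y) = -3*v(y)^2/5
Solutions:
 v(y) = 5/(C1 + 3*y)


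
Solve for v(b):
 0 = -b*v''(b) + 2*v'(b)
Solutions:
 v(b) = C1 + C2*b^3


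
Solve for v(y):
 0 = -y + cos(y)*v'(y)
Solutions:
 v(y) = C1 + Integral(y/cos(y), y)


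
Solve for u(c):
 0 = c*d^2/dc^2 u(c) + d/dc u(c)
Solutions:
 u(c) = C1 + C2*log(c)


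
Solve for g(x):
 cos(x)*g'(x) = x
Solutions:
 g(x) = C1 + Integral(x/cos(x), x)


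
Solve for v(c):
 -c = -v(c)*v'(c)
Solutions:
 v(c) = -sqrt(C1 + c^2)
 v(c) = sqrt(C1 + c^2)


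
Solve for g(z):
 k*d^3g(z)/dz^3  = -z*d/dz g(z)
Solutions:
 g(z) = C1 + Integral(C2*airyai(z*(-1/k)^(1/3)) + C3*airybi(z*(-1/k)^(1/3)), z)


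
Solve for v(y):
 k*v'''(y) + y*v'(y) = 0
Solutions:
 v(y) = C1 + Integral(C2*airyai(y*(-1/k)^(1/3)) + C3*airybi(y*(-1/k)^(1/3)), y)


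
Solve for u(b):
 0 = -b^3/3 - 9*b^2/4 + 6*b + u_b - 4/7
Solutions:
 u(b) = C1 + b^4/12 + 3*b^3/4 - 3*b^2 + 4*b/7


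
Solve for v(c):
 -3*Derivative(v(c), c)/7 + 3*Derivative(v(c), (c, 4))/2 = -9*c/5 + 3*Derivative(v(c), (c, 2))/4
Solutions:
 v(c) = C1 + C2*exp(-c*(7*252^(1/3)/(sqrt(1002) + 36)^(1/3) + 294^(1/3)*(sqrt(1002) + 36)^(1/3))/84)*sin(3^(1/6)*c*(-3^(2/3)*98^(1/3)*(sqrt(1002) + 36)^(1/3) + 21*28^(1/3)/(sqrt(1002) + 36)^(1/3))/84) + C3*exp(-c*(7*252^(1/3)/(sqrt(1002) + 36)^(1/3) + 294^(1/3)*(sqrt(1002) + 36)^(1/3))/84)*cos(3^(1/6)*c*(-3^(2/3)*98^(1/3)*(sqrt(1002) + 36)^(1/3) + 21*28^(1/3)/(sqrt(1002) + 36)^(1/3))/84) + C4*exp(c*(7*252^(1/3)/(sqrt(1002) + 36)^(1/3) + 294^(1/3)*(sqrt(1002) + 36)^(1/3))/42) + 21*c^2/10 - 147*c/20


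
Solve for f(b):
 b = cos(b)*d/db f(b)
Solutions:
 f(b) = C1 + Integral(b/cos(b), b)


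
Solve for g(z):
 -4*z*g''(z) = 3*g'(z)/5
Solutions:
 g(z) = C1 + C2*z^(17/20)


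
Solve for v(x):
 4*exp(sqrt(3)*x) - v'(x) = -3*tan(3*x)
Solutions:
 v(x) = C1 + 4*sqrt(3)*exp(sqrt(3)*x)/3 - log(cos(3*x))


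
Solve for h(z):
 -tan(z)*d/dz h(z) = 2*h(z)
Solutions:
 h(z) = C1/sin(z)^2


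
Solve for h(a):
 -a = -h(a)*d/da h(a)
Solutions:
 h(a) = -sqrt(C1 + a^2)
 h(a) = sqrt(C1 + a^2)


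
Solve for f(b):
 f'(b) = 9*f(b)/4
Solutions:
 f(b) = C1*exp(9*b/4)


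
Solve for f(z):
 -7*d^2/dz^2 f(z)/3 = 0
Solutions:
 f(z) = C1 + C2*z


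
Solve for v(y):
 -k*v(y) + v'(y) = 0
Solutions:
 v(y) = C1*exp(k*y)


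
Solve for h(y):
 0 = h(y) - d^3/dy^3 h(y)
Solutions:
 h(y) = C3*exp(y) + (C1*sin(sqrt(3)*y/2) + C2*cos(sqrt(3)*y/2))*exp(-y/2)


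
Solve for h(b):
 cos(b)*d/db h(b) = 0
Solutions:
 h(b) = C1


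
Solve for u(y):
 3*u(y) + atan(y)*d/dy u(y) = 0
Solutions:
 u(y) = C1*exp(-3*Integral(1/atan(y), y))


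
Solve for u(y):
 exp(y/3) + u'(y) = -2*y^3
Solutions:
 u(y) = C1 - y^4/2 - 3*exp(y/3)


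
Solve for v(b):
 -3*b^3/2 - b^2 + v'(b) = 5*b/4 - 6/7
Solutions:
 v(b) = C1 + 3*b^4/8 + b^3/3 + 5*b^2/8 - 6*b/7


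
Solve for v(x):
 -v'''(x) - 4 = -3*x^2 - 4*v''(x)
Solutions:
 v(x) = C1 + C2*x + C3*exp(4*x) - x^4/16 - x^3/16 + 29*x^2/64


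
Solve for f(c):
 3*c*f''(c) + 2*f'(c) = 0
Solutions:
 f(c) = C1 + C2*c^(1/3)


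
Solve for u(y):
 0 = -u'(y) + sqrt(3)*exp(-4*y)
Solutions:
 u(y) = C1 - sqrt(3)*exp(-4*y)/4


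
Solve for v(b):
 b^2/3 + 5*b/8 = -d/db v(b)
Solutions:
 v(b) = C1 - b^3/9 - 5*b^2/16


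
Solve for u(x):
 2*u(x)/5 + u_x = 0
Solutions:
 u(x) = C1*exp(-2*x/5)


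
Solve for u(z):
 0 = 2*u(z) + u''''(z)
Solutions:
 u(z) = (C1*sin(2^(3/4)*z/2) + C2*cos(2^(3/4)*z/2))*exp(-2^(3/4)*z/2) + (C3*sin(2^(3/4)*z/2) + C4*cos(2^(3/4)*z/2))*exp(2^(3/4)*z/2)


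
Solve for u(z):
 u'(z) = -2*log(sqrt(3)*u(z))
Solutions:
 Integral(1/(2*log(_y) + log(3)), (_y, u(z))) = C1 - z


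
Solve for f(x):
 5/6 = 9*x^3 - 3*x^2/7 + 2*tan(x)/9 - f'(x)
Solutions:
 f(x) = C1 + 9*x^4/4 - x^3/7 - 5*x/6 - 2*log(cos(x))/9


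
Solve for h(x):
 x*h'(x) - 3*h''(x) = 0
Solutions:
 h(x) = C1 + C2*erfi(sqrt(6)*x/6)


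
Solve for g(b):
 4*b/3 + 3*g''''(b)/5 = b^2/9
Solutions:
 g(b) = C1 + C2*b + C3*b^2 + C4*b^3 + b^6/1944 - b^5/54


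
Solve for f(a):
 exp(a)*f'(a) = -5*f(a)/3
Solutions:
 f(a) = C1*exp(5*exp(-a)/3)


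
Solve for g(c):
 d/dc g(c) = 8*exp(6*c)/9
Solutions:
 g(c) = C1 + 4*exp(6*c)/27


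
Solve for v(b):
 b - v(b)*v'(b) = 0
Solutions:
 v(b) = -sqrt(C1 + b^2)
 v(b) = sqrt(C1 + b^2)


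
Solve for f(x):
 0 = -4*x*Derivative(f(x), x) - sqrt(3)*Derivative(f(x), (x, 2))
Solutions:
 f(x) = C1 + C2*erf(sqrt(2)*3^(3/4)*x/3)


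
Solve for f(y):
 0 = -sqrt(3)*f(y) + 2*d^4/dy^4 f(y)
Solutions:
 f(y) = C1*exp(-2^(3/4)*3^(1/8)*y/2) + C2*exp(2^(3/4)*3^(1/8)*y/2) + C3*sin(2^(3/4)*3^(1/8)*y/2) + C4*cos(2^(3/4)*3^(1/8)*y/2)


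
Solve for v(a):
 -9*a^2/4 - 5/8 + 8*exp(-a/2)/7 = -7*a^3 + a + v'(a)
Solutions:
 v(a) = C1 + 7*a^4/4 - 3*a^3/4 - a^2/2 - 5*a/8 - 16*exp(-a/2)/7


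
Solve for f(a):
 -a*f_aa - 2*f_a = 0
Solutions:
 f(a) = C1 + C2/a


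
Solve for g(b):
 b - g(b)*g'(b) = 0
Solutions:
 g(b) = -sqrt(C1 + b^2)
 g(b) = sqrt(C1 + b^2)


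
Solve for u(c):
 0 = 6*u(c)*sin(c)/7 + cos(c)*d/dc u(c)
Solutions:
 u(c) = C1*cos(c)^(6/7)


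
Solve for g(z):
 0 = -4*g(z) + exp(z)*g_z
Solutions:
 g(z) = C1*exp(-4*exp(-z))


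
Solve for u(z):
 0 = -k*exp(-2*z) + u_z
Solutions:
 u(z) = C1 - k*exp(-2*z)/2


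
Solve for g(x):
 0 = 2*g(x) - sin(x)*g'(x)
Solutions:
 g(x) = C1*(cos(x) - 1)/(cos(x) + 1)


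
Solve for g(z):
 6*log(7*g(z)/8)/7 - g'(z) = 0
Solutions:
 7*Integral(1/(-log(_y) - log(7) + 3*log(2)), (_y, g(z)))/6 = C1 - z


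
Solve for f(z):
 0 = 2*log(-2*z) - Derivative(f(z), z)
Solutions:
 f(z) = C1 + 2*z*log(-z) + 2*z*(-1 + log(2))


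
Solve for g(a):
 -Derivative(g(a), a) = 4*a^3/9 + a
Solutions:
 g(a) = C1 - a^4/9 - a^2/2


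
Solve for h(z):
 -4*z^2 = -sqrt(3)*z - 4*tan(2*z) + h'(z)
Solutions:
 h(z) = C1 - 4*z^3/3 + sqrt(3)*z^2/2 - 2*log(cos(2*z))


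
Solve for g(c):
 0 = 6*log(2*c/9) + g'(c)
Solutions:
 g(c) = C1 - 6*c*log(c) + 6*c + c*log(531441/64)


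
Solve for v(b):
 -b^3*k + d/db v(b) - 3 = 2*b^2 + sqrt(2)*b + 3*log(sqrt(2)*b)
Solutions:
 v(b) = C1 + b^4*k/4 + 2*b^3/3 + sqrt(2)*b^2/2 + 3*b*log(b) + 3*b*log(2)/2


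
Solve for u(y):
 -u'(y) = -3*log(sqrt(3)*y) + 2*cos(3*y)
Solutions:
 u(y) = C1 + 3*y*log(y) - 3*y + 3*y*log(3)/2 - 2*sin(3*y)/3


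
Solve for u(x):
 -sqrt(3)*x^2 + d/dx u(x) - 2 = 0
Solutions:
 u(x) = C1 + sqrt(3)*x^3/3 + 2*x


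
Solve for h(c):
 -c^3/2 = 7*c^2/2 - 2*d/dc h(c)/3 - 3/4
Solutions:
 h(c) = C1 + 3*c^4/16 + 7*c^3/4 - 9*c/8


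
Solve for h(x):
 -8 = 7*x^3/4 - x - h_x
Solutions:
 h(x) = C1 + 7*x^4/16 - x^2/2 + 8*x


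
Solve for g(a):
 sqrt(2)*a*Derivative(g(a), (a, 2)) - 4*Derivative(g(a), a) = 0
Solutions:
 g(a) = C1 + C2*a^(1 + 2*sqrt(2))


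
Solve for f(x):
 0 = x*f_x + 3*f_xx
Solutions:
 f(x) = C1 + C2*erf(sqrt(6)*x/6)


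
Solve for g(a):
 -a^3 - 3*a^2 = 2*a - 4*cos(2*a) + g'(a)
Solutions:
 g(a) = C1 - a^4/4 - a^3 - a^2 + 2*sin(2*a)


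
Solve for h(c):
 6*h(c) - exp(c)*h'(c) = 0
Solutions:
 h(c) = C1*exp(-6*exp(-c))


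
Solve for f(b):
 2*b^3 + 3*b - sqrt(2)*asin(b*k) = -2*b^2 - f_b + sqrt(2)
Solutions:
 f(b) = C1 - b^4/2 - 2*b^3/3 - 3*b^2/2 + sqrt(2)*b + sqrt(2)*Piecewise((b*asin(b*k) + sqrt(-b^2*k^2 + 1)/k, Ne(k, 0)), (0, True))


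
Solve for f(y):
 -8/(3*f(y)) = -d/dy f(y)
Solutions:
 f(y) = -sqrt(C1 + 48*y)/3
 f(y) = sqrt(C1 + 48*y)/3


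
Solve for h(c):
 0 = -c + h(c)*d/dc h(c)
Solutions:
 h(c) = -sqrt(C1 + c^2)
 h(c) = sqrt(C1 + c^2)


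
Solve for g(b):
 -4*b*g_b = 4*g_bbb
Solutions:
 g(b) = C1 + Integral(C2*airyai(-b) + C3*airybi(-b), b)


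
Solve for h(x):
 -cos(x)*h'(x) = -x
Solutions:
 h(x) = C1 + Integral(x/cos(x), x)


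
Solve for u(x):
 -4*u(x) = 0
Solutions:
 u(x) = 0


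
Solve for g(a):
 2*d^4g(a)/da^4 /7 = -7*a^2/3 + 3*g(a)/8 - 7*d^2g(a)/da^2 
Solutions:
 g(a) = C1*exp(-a*sqrt(-49 + sqrt(2422))/2) + C2*exp(a*sqrt(-49 + sqrt(2422))/2) + C3*sin(a*sqrt(49 + sqrt(2422))/2) + C4*cos(a*sqrt(49 + sqrt(2422))/2) + 56*a^2/9 + 6272/27


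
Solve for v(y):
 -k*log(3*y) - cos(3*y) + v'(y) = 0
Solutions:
 v(y) = C1 + k*y*(log(y) - 1) + k*y*log(3) + sin(3*y)/3


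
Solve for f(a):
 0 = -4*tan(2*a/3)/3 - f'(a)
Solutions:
 f(a) = C1 + 2*log(cos(2*a/3))


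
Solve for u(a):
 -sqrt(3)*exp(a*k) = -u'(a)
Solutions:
 u(a) = C1 + sqrt(3)*exp(a*k)/k


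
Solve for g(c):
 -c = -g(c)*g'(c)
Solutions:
 g(c) = -sqrt(C1 + c^2)
 g(c) = sqrt(C1 + c^2)


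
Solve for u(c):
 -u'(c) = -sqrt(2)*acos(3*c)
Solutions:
 u(c) = C1 + sqrt(2)*(c*acos(3*c) - sqrt(1 - 9*c^2)/3)


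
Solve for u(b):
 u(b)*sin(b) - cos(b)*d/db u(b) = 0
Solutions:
 u(b) = C1/cos(b)


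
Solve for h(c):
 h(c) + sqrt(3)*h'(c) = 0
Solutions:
 h(c) = C1*exp(-sqrt(3)*c/3)


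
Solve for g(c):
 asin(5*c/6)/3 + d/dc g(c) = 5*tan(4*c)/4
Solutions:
 g(c) = C1 - c*asin(5*c/6)/3 - sqrt(36 - 25*c^2)/15 - 5*log(cos(4*c))/16


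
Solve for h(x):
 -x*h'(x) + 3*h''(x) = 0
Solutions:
 h(x) = C1 + C2*erfi(sqrt(6)*x/6)


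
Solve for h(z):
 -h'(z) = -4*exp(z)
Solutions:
 h(z) = C1 + 4*exp(z)


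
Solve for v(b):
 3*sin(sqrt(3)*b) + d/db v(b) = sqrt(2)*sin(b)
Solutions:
 v(b) = C1 - sqrt(2)*cos(b) + sqrt(3)*cos(sqrt(3)*b)


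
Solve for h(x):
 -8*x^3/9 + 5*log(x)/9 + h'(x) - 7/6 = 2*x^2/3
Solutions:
 h(x) = C1 + 2*x^4/9 + 2*x^3/9 - 5*x*log(x)/9 + 31*x/18


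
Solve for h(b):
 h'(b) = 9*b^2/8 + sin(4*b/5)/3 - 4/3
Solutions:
 h(b) = C1 + 3*b^3/8 - 4*b/3 - 5*cos(4*b/5)/12


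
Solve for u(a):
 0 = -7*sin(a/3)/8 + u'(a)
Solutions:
 u(a) = C1 - 21*cos(a/3)/8


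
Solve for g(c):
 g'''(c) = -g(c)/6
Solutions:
 g(c) = C3*exp(-6^(2/3)*c/6) + (C1*sin(2^(2/3)*3^(1/6)*c/4) + C2*cos(2^(2/3)*3^(1/6)*c/4))*exp(6^(2/3)*c/12)


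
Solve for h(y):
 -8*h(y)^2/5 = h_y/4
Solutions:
 h(y) = 5/(C1 + 32*y)


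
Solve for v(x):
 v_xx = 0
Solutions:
 v(x) = C1 + C2*x


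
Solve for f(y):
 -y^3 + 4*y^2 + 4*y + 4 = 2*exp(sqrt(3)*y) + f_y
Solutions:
 f(y) = C1 - y^4/4 + 4*y^3/3 + 2*y^2 + 4*y - 2*sqrt(3)*exp(sqrt(3)*y)/3


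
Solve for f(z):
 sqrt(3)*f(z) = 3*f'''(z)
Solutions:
 f(z) = C3*exp(3^(5/6)*z/3) + (C1*sin(3^(1/3)*z/2) + C2*cos(3^(1/3)*z/2))*exp(-3^(5/6)*z/6)


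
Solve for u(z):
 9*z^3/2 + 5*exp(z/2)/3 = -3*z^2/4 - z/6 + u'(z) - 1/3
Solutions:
 u(z) = C1 + 9*z^4/8 + z^3/4 + z^2/12 + z/3 + 10*exp(z/2)/3


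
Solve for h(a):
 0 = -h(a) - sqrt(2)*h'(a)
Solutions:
 h(a) = C1*exp(-sqrt(2)*a/2)


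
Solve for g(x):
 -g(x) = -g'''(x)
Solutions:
 g(x) = C3*exp(x) + (C1*sin(sqrt(3)*x/2) + C2*cos(sqrt(3)*x/2))*exp(-x/2)


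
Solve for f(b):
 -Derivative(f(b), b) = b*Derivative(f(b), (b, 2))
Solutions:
 f(b) = C1 + C2*log(b)


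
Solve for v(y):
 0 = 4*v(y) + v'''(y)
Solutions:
 v(y) = C3*exp(-2^(2/3)*y) + (C1*sin(2^(2/3)*sqrt(3)*y/2) + C2*cos(2^(2/3)*sqrt(3)*y/2))*exp(2^(2/3)*y/2)


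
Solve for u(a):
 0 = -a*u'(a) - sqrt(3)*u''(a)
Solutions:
 u(a) = C1 + C2*erf(sqrt(2)*3^(3/4)*a/6)


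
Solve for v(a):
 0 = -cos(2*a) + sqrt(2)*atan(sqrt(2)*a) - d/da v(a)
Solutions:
 v(a) = C1 + sqrt(2)*(a*atan(sqrt(2)*a) - sqrt(2)*log(2*a^2 + 1)/4) - sin(2*a)/2


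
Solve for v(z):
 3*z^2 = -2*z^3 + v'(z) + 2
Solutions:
 v(z) = C1 + z^4/2 + z^3 - 2*z


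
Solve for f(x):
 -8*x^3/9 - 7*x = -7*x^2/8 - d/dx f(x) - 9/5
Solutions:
 f(x) = C1 + 2*x^4/9 - 7*x^3/24 + 7*x^2/2 - 9*x/5


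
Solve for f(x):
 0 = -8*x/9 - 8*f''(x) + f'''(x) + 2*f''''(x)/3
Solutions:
 f(x) = C1 + C2*x + C3*exp(x*(-3 + sqrt(201))/4) + C4*exp(-x*(3 + sqrt(201))/4) - x^3/54 - x^2/144


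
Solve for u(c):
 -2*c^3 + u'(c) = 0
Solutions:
 u(c) = C1 + c^4/2


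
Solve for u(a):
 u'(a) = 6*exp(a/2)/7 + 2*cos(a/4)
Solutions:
 u(a) = C1 + 12*exp(a/2)/7 + 8*sin(a/4)


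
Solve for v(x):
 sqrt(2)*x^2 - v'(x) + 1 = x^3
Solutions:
 v(x) = C1 - x^4/4 + sqrt(2)*x^3/3 + x


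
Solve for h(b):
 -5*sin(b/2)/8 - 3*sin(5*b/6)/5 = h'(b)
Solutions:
 h(b) = C1 + 5*cos(b/2)/4 + 18*cos(5*b/6)/25


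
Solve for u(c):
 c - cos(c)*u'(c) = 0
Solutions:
 u(c) = C1 + Integral(c/cos(c), c)


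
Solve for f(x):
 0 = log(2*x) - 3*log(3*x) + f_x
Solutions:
 f(x) = C1 + 2*x*log(x) - 2*x + x*log(27/2)


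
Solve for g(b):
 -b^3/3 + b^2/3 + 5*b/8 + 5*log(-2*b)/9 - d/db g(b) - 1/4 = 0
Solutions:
 g(b) = C1 - b^4/12 + b^3/9 + 5*b^2/16 + 5*b*log(-b)/9 + b*(-29 + 20*log(2))/36


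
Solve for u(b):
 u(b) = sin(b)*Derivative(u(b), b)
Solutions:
 u(b) = C1*sqrt(cos(b) - 1)/sqrt(cos(b) + 1)


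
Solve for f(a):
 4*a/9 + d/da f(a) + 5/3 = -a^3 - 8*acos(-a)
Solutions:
 f(a) = C1 - a^4/4 - 2*a^2/9 - 8*a*acos(-a) - 5*a/3 - 8*sqrt(1 - a^2)


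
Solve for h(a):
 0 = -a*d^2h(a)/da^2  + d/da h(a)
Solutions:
 h(a) = C1 + C2*a^2


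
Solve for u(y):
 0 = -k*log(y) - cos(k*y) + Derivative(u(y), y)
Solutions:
 u(y) = C1 + k*y*(log(y) - 1) + Piecewise((sin(k*y)/k, Ne(k, 0)), (y, True))


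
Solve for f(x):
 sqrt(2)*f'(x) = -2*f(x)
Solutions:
 f(x) = C1*exp(-sqrt(2)*x)


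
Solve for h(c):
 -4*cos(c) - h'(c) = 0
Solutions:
 h(c) = C1 - 4*sin(c)


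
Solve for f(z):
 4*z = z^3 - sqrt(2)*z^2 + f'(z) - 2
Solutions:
 f(z) = C1 - z^4/4 + sqrt(2)*z^3/3 + 2*z^2 + 2*z


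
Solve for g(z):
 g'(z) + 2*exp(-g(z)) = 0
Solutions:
 g(z) = log(C1 - 2*z)


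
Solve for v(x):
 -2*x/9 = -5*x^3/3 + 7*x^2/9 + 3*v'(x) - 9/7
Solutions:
 v(x) = C1 + 5*x^4/36 - 7*x^3/81 - x^2/27 + 3*x/7


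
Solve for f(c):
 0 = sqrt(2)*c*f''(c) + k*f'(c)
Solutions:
 f(c) = C1 + c^(-sqrt(2)*re(k)/2 + 1)*(C2*sin(sqrt(2)*log(c)*Abs(im(k))/2) + C3*cos(sqrt(2)*log(c)*im(k)/2))


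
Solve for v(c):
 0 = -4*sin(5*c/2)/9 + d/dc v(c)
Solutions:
 v(c) = C1 - 8*cos(5*c/2)/45


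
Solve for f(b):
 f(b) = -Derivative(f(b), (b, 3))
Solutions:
 f(b) = C3*exp(-b) + (C1*sin(sqrt(3)*b/2) + C2*cos(sqrt(3)*b/2))*exp(b/2)


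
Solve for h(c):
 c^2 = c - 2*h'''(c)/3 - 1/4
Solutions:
 h(c) = C1 + C2*c + C3*c^2 - c^5/40 + c^4/16 - c^3/16


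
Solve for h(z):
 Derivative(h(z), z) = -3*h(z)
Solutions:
 h(z) = C1*exp(-3*z)


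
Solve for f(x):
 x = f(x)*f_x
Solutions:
 f(x) = -sqrt(C1 + x^2)
 f(x) = sqrt(C1 + x^2)


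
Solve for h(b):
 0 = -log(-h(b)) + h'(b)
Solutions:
 -li(-h(b)) = C1 + b


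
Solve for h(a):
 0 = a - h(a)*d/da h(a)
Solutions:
 h(a) = -sqrt(C1 + a^2)
 h(a) = sqrt(C1 + a^2)


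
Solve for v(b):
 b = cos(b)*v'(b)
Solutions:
 v(b) = C1 + Integral(b/cos(b), b)


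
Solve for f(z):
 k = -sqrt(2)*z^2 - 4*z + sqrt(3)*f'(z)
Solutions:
 f(z) = C1 + sqrt(3)*k*z/3 + sqrt(6)*z^3/9 + 2*sqrt(3)*z^2/3


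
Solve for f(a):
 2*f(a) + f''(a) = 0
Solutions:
 f(a) = C1*sin(sqrt(2)*a) + C2*cos(sqrt(2)*a)


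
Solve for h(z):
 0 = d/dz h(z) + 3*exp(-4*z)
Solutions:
 h(z) = C1 + 3*exp(-4*z)/4


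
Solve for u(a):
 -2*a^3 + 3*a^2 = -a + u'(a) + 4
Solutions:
 u(a) = C1 - a^4/2 + a^3 + a^2/2 - 4*a


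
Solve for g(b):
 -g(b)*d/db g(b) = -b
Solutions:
 g(b) = -sqrt(C1 + b^2)
 g(b) = sqrt(C1 + b^2)


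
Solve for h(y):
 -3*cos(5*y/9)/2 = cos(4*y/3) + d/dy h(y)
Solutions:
 h(y) = C1 - 27*sin(5*y/9)/10 - 3*sin(4*y/3)/4


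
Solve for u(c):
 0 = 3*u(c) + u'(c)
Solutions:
 u(c) = C1*exp(-3*c)


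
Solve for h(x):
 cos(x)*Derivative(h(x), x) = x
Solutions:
 h(x) = C1 + Integral(x/cos(x), x)


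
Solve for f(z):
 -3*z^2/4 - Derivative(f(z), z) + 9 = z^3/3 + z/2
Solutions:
 f(z) = C1 - z^4/12 - z^3/4 - z^2/4 + 9*z


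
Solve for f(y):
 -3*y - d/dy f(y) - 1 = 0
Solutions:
 f(y) = C1 - 3*y^2/2 - y


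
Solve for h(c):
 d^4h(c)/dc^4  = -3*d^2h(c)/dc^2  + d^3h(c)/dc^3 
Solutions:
 h(c) = C1 + C2*c + (C3*sin(sqrt(11)*c/2) + C4*cos(sqrt(11)*c/2))*exp(c/2)


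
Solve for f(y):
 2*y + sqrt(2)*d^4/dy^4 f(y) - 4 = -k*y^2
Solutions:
 f(y) = C1 + C2*y + C3*y^2 + C4*y^3 - sqrt(2)*k*y^6/720 - sqrt(2)*y^5/120 + sqrt(2)*y^4/12


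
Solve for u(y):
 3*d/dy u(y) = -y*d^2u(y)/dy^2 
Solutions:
 u(y) = C1 + C2/y^2


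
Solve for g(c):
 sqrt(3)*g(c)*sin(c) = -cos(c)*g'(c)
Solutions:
 g(c) = C1*cos(c)^(sqrt(3))


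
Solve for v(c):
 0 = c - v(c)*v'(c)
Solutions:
 v(c) = -sqrt(C1 + c^2)
 v(c) = sqrt(C1 + c^2)


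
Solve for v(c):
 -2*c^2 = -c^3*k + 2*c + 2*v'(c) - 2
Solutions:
 v(c) = C1 + c^4*k/8 - c^3/3 - c^2/2 + c


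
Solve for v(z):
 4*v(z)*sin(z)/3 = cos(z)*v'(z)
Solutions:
 v(z) = C1/cos(z)^(4/3)


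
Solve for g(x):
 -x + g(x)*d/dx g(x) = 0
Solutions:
 g(x) = -sqrt(C1 + x^2)
 g(x) = sqrt(C1 + x^2)


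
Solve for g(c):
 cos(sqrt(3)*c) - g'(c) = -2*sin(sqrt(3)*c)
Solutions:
 g(c) = C1 + sqrt(3)*sin(sqrt(3)*c)/3 - 2*sqrt(3)*cos(sqrt(3)*c)/3


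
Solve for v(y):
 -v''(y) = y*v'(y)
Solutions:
 v(y) = C1 + C2*erf(sqrt(2)*y/2)


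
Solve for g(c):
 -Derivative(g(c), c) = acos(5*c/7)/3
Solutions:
 g(c) = C1 - c*acos(5*c/7)/3 + sqrt(49 - 25*c^2)/15


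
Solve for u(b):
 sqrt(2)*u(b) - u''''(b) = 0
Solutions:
 u(b) = C1*exp(-2^(1/8)*b) + C2*exp(2^(1/8)*b) + C3*sin(2^(1/8)*b) + C4*cos(2^(1/8)*b)


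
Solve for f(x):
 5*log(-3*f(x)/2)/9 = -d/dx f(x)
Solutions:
 9*Integral(1/(log(-_y) - log(2) + log(3)), (_y, f(x)))/5 = C1 - x


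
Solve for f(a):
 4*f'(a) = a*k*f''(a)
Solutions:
 f(a) = C1 + a^(((re(k) + 4)*re(k) + im(k)^2)/(re(k)^2 + im(k)^2))*(C2*sin(4*log(a)*Abs(im(k))/(re(k)^2 + im(k)^2)) + C3*cos(4*log(a)*im(k)/(re(k)^2 + im(k)^2)))


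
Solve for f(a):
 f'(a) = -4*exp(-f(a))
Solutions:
 f(a) = log(C1 - 4*a)


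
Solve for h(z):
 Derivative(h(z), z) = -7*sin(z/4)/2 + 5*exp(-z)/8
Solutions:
 h(z) = C1 + 14*cos(z/4) - 5*exp(-z)/8


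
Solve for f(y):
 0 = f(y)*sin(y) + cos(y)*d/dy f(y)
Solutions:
 f(y) = C1*cos(y)


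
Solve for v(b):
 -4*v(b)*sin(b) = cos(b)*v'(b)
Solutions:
 v(b) = C1*cos(b)^4


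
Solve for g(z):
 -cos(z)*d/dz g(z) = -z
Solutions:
 g(z) = C1 + Integral(z/cos(z), z)


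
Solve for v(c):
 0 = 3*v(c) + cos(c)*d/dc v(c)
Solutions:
 v(c) = C1*(sin(c) - 1)^(3/2)/(sin(c) + 1)^(3/2)


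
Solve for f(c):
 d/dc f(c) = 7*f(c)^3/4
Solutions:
 f(c) = -sqrt(2)*sqrt(-1/(C1 + 7*c))
 f(c) = sqrt(2)*sqrt(-1/(C1 + 7*c))


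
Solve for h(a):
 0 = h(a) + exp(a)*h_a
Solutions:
 h(a) = C1*exp(exp(-a))


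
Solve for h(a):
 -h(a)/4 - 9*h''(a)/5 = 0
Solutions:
 h(a) = C1*sin(sqrt(5)*a/6) + C2*cos(sqrt(5)*a/6)


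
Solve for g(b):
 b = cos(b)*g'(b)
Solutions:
 g(b) = C1 + Integral(b/cos(b), b)


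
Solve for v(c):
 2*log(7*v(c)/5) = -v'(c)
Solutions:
 -Integral(1/(-log(_y) - log(7) + log(5)), (_y, v(c)))/2 = C1 - c


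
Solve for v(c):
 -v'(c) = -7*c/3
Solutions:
 v(c) = C1 + 7*c^2/6


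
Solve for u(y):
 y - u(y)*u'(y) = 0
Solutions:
 u(y) = -sqrt(C1 + y^2)
 u(y) = sqrt(C1 + y^2)


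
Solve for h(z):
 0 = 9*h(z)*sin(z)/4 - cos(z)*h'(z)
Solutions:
 h(z) = C1/cos(z)^(9/4)


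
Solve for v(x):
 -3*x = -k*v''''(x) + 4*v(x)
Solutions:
 v(x) = C1*exp(-sqrt(2)*x*(1/k)^(1/4)) + C2*exp(sqrt(2)*x*(1/k)^(1/4)) + C3*exp(-sqrt(2)*I*x*(1/k)^(1/4)) + C4*exp(sqrt(2)*I*x*(1/k)^(1/4)) - 3*x/4


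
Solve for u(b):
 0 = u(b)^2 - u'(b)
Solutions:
 u(b) = -1/(C1 + b)


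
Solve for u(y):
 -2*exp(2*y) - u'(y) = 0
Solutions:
 u(y) = C1 - exp(2*y)


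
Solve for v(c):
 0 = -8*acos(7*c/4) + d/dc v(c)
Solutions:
 v(c) = C1 + 8*c*acos(7*c/4) - 8*sqrt(16 - 49*c^2)/7


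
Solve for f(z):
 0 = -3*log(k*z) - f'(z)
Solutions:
 f(z) = C1 - 3*z*log(k*z) + 3*z


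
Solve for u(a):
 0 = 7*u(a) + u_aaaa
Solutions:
 u(a) = (C1*sin(sqrt(2)*7^(1/4)*a/2) + C2*cos(sqrt(2)*7^(1/4)*a/2))*exp(-sqrt(2)*7^(1/4)*a/2) + (C3*sin(sqrt(2)*7^(1/4)*a/2) + C4*cos(sqrt(2)*7^(1/4)*a/2))*exp(sqrt(2)*7^(1/4)*a/2)


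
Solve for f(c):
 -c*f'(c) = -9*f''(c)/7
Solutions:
 f(c) = C1 + C2*erfi(sqrt(14)*c/6)


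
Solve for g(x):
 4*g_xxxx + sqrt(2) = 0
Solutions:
 g(x) = C1 + C2*x + C3*x^2 + C4*x^3 - sqrt(2)*x^4/96


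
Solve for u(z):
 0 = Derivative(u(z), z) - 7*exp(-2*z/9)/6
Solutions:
 u(z) = C1 - 21*exp(-2*z/9)/4


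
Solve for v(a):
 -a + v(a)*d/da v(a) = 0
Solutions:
 v(a) = -sqrt(C1 + a^2)
 v(a) = sqrt(C1 + a^2)


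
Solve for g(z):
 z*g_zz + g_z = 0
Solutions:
 g(z) = C1 + C2*log(z)


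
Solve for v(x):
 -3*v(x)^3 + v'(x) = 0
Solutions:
 v(x) = -sqrt(2)*sqrt(-1/(C1 + 3*x))/2
 v(x) = sqrt(2)*sqrt(-1/(C1 + 3*x))/2


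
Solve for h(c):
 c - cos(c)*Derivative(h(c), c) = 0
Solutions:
 h(c) = C1 + Integral(c/cos(c), c)


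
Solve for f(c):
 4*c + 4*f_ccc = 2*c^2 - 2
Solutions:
 f(c) = C1 + C2*c + C3*c^2 + c^5/120 - c^4/24 - c^3/12


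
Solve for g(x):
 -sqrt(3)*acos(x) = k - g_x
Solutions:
 g(x) = C1 + k*x + sqrt(3)*(x*acos(x) - sqrt(1 - x^2))


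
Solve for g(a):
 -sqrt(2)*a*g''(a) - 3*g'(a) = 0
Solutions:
 g(a) = C1 + C2*a^(1 - 3*sqrt(2)/2)


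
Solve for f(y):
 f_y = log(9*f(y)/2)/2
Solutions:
 2*Integral(1/(-log(_y) - 2*log(3) + log(2)), (_y, f(y))) = C1 - y


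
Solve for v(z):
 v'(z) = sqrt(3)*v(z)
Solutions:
 v(z) = C1*exp(sqrt(3)*z)


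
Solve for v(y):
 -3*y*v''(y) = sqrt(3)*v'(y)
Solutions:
 v(y) = C1 + C2*y^(1 - sqrt(3)/3)


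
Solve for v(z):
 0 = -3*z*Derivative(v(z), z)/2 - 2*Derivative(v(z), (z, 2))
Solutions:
 v(z) = C1 + C2*erf(sqrt(6)*z/4)


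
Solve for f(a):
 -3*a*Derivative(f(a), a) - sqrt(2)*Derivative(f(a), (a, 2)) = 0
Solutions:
 f(a) = C1 + C2*erf(2^(1/4)*sqrt(3)*a/2)


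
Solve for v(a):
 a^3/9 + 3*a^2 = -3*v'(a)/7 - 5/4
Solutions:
 v(a) = C1 - 7*a^4/108 - 7*a^3/3 - 35*a/12


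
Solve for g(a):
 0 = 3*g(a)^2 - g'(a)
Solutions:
 g(a) = -1/(C1 + 3*a)


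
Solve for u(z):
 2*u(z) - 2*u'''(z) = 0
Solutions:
 u(z) = C3*exp(z) + (C1*sin(sqrt(3)*z/2) + C2*cos(sqrt(3)*z/2))*exp(-z/2)


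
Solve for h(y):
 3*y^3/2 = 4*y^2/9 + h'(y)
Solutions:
 h(y) = C1 + 3*y^4/8 - 4*y^3/27


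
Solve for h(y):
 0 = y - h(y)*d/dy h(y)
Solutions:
 h(y) = -sqrt(C1 + y^2)
 h(y) = sqrt(C1 + y^2)


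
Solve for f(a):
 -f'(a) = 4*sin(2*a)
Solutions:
 f(a) = C1 + 2*cos(2*a)


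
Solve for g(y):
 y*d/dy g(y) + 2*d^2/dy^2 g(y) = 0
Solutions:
 g(y) = C1 + C2*erf(y/2)


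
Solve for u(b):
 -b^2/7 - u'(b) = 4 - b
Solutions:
 u(b) = C1 - b^3/21 + b^2/2 - 4*b


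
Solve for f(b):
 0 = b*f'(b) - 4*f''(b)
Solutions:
 f(b) = C1 + C2*erfi(sqrt(2)*b/4)


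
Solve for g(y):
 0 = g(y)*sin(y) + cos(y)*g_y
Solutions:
 g(y) = C1*cos(y)


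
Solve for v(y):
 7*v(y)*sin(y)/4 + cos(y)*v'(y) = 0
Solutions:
 v(y) = C1*cos(y)^(7/4)


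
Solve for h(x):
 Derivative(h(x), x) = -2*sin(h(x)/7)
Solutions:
 2*x + 7*log(cos(h(x)/7) - 1)/2 - 7*log(cos(h(x)/7) + 1)/2 = C1


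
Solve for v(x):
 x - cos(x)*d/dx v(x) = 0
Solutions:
 v(x) = C1 + Integral(x/cos(x), x)


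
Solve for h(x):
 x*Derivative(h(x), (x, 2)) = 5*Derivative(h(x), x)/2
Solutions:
 h(x) = C1 + C2*x^(7/2)


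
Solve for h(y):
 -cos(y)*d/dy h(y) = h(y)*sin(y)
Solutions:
 h(y) = C1*cos(y)


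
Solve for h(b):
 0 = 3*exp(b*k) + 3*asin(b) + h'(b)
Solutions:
 h(b) = C1 - 3*b*asin(b) - 3*sqrt(1 - b^2) - 3*Piecewise((exp(b*k)/k, Ne(k, 0)), (b, True))


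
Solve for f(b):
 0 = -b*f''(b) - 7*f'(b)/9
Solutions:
 f(b) = C1 + C2*b^(2/9)


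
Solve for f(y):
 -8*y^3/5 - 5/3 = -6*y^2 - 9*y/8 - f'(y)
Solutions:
 f(y) = C1 + 2*y^4/5 - 2*y^3 - 9*y^2/16 + 5*y/3


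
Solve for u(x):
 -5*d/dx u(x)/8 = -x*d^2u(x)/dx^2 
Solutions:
 u(x) = C1 + C2*x^(13/8)


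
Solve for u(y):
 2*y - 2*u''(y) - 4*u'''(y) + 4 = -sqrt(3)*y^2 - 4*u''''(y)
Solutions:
 u(y) = C1 + C2*y + C3*exp(y*(1 - sqrt(3))/2) + C4*exp(y*(1 + sqrt(3))/2) + sqrt(3)*y^4/24 + y^3*(1 - 2*sqrt(3))/6 + 3*sqrt(3)*y^2


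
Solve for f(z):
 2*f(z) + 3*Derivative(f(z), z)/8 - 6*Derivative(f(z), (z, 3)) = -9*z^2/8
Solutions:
 f(z) = C1*exp(-3^(1/3)*z*(3^(1/3)/(sqrt(9213) + 96)^(1/3) + (sqrt(9213) + 96)^(1/3))/24)*sin(3^(1/6)*z*(-3^(2/3)*(sqrt(9213) + 96)^(1/3) + 3/(sqrt(9213) + 96)^(1/3))/24) + C2*exp(-3^(1/3)*z*(3^(1/3)/(sqrt(9213) + 96)^(1/3) + (sqrt(9213) + 96)^(1/3))/24)*cos(3^(1/6)*z*(-3^(2/3)*(sqrt(9213) + 96)^(1/3) + 3/(sqrt(9213) + 96)^(1/3))/24) + C3*exp(3^(1/3)*z*(3^(1/3)/(sqrt(9213) + 96)^(1/3) + (sqrt(9213) + 96)^(1/3))/12) - 9*z^2/16 + 27*z/128 - 81/2048


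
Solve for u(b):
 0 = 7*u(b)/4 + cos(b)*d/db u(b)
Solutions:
 u(b) = C1*(sin(b) - 1)^(7/8)/(sin(b) + 1)^(7/8)


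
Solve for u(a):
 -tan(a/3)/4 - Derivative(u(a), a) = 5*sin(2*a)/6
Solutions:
 u(a) = C1 + 3*log(cos(a/3))/4 + 5*cos(2*a)/12


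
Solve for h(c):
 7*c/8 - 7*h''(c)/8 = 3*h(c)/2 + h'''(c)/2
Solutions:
 h(c) = C1*exp(c*(-14 + 49/(72*sqrt(1639) + 2935)^(1/3) + (72*sqrt(1639) + 2935)^(1/3))/24)*sin(sqrt(3)*c*(-(72*sqrt(1639) + 2935)^(1/3) + 49/(72*sqrt(1639) + 2935)^(1/3))/24) + C2*exp(c*(-14 + 49/(72*sqrt(1639) + 2935)^(1/3) + (72*sqrt(1639) + 2935)^(1/3))/24)*cos(sqrt(3)*c*(-(72*sqrt(1639) + 2935)^(1/3) + 49/(72*sqrt(1639) + 2935)^(1/3))/24) + C3*exp(-c*(49/(72*sqrt(1639) + 2935)^(1/3) + 7 + (72*sqrt(1639) + 2935)^(1/3))/12) + 7*c/12


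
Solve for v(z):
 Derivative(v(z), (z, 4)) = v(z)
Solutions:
 v(z) = C1*exp(-z) + C2*exp(z) + C3*sin(z) + C4*cos(z)


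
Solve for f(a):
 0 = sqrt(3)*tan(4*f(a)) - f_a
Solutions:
 f(a) = -asin(C1*exp(4*sqrt(3)*a))/4 + pi/4
 f(a) = asin(C1*exp(4*sqrt(3)*a))/4


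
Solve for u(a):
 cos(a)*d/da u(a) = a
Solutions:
 u(a) = C1 + Integral(a/cos(a), a)


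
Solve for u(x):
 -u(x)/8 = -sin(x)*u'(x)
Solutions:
 u(x) = C1*(cos(x) - 1)^(1/16)/(cos(x) + 1)^(1/16)


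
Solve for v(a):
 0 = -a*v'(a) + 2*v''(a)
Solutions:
 v(a) = C1 + C2*erfi(a/2)


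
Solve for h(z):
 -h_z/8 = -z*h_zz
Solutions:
 h(z) = C1 + C2*z^(9/8)


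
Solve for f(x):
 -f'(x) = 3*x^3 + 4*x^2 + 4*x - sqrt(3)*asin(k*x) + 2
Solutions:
 f(x) = C1 - 3*x^4/4 - 4*x^3/3 - 2*x^2 - 2*x + sqrt(3)*Piecewise((x*asin(k*x) + sqrt(-k^2*x^2 + 1)/k, Ne(k, 0)), (0, True))


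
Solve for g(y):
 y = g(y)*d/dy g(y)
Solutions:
 g(y) = -sqrt(C1 + y^2)
 g(y) = sqrt(C1 + y^2)


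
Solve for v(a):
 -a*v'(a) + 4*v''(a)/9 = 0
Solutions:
 v(a) = C1 + C2*erfi(3*sqrt(2)*a/4)


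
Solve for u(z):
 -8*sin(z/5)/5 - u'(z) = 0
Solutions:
 u(z) = C1 + 8*cos(z/5)


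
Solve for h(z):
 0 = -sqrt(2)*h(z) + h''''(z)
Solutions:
 h(z) = C1*exp(-2^(1/8)*z) + C2*exp(2^(1/8)*z) + C3*sin(2^(1/8)*z) + C4*cos(2^(1/8)*z)


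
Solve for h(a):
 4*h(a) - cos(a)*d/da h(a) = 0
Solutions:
 h(a) = C1*(sin(a)^2 + 2*sin(a) + 1)/(sin(a)^2 - 2*sin(a) + 1)


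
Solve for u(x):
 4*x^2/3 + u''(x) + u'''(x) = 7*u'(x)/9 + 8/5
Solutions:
 u(x) = C1 + C2*exp(x*(-3 + sqrt(37))/6) + C3*exp(-x*(3 + sqrt(37))/6) + 4*x^3/7 + 108*x^2/49 + 13752*x/1715


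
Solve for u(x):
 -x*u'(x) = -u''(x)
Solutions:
 u(x) = C1 + C2*erfi(sqrt(2)*x/2)


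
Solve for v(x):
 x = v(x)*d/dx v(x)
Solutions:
 v(x) = -sqrt(C1 + x^2)
 v(x) = sqrt(C1 + x^2)


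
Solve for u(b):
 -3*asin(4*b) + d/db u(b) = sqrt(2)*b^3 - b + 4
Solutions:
 u(b) = C1 + sqrt(2)*b^4/4 - b^2/2 + 3*b*asin(4*b) + 4*b + 3*sqrt(1 - 16*b^2)/4


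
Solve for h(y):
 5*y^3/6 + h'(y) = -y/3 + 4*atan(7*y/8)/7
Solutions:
 h(y) = C1 - 5*y^4/24 - y^2/6 + 4*y*atan(7*y/8)/7 - 16*log(49*y^2 + 64)/49


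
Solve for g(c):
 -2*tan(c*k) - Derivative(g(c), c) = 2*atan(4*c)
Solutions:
 g(c) = C1 - 2*c*atan(4*c) - 2*Piecewise((-log(cos(c*k))/k, Ne(k, 0)), (0, True)) + log(16*c^2 + 1)/4


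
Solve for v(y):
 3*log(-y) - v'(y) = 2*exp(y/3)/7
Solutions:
 v(y) = C1 + 3*y*log(-y) - 3*y - 6*exp(y/3)/7


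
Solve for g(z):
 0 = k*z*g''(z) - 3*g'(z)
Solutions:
 g(z) = C1 + z^(((re(k) + 3)*re(k) + im(k)^2)/(re(k)^2 + im(k)^2))*(C2*sin(3*log(z)*Abs(im(k))/(re(k)^2 + im(k)^2)) + C3*cos(3*log(z)*im(k)/(re(k)^2 + im(k)^2)))


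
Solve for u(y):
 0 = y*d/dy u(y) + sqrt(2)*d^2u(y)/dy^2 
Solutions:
 u(y) = C1 + C2*erf(2^(1/4)*y/2)


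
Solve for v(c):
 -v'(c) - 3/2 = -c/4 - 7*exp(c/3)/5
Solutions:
 v(c) = C1 + c^2/8 - 3*c/2 + 21*exp(c/3)/5


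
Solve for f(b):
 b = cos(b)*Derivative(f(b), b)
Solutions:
 f(b) = C1 + Integral(b/cos(b), b)


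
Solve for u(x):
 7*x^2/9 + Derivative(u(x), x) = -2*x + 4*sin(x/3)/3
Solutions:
 u(x) = C1 - 7*x^3/27 - x^2 - 4*cos(x/3)


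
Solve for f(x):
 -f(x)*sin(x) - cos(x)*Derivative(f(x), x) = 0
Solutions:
 f(x) = C1*cos(x)


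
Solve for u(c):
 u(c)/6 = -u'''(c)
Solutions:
 u(c) = C3*exp(-6^(2/3)*c/6) + (C1*sin(2^(2/3)*3^(1/6)*c/4) + C2*cos(2^(2/3)*3^(1/6)*c/4))*exp(6^(2/3)*c/12)
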